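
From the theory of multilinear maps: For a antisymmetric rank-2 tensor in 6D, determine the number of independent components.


A antisymmetric rank-2 tensor in d dimensions has d(d-1)/2 independent components.
d = 6
d(d-1)/2 = 6 * 5 / 2 = 30 / 2 = 15

15


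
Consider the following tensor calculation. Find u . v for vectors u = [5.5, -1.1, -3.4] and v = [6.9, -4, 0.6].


The inner product u . v = sum of u_i * v_i.
Term-by-term: 5.5 * 6.9, -1.1 * -4, -3.4 * 0.6
Products: 37.95, 4.4, -2.04
Sum = 37.95 + 4.4 + -2.04 = 40.31

40.31


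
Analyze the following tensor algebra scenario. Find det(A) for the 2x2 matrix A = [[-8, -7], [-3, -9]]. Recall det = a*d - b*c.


For a 2x2 matrix [[a, b], [c, d]], det = a*d - b*c.
a = -8, b = -7, c = -3, d = -9
a*d = -8 * -9 = 72
b*c = -7 * -3 = 21
det = 72 - 21 = 51

51


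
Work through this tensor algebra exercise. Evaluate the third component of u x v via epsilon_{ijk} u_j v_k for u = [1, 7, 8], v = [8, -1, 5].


(u x v)_3 = sum_{j,k} epsilon_{3jk} u_j v_k. Only permutations of (1,2,3) contribute; the two non-zero terms are:
eps_{312} u_1 v_2 = 1 * 1 * -1 = -1
eps_{321} u_2 v_1 = -1 * 7 * 8 = -56
(u x v)_3 = -57

-57


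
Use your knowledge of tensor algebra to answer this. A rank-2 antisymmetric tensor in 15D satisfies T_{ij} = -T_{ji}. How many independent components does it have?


An antisymmetric rank-2 tensor satisfies A_{ij} = -A_{ji}, so diagonal entries are zero.
The independent components are the upper-triangular entries: C(n, 2) = n(n-1)/2.
n = 15
C(15, 2) = 15 * 14 / 2 = 210 / 2 = 105

105


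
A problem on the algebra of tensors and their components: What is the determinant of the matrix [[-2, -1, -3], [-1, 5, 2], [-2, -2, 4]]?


Expanding along the first row, det(A) = a11*M_11 - a12*M_12 + a13*M_13, where M_1j is the (1,j) minor.
Minor M_11 = 5*4 - 2*-2 = 24
Minor M_12 = -1*4 - 2*-2 = 0
Minor M_13 = -1*-2 - 5*-2 = 12
det = -2*(24) - -1*(0) + -3*(12)
    = -48 - 0 + -36
    = -84

-84


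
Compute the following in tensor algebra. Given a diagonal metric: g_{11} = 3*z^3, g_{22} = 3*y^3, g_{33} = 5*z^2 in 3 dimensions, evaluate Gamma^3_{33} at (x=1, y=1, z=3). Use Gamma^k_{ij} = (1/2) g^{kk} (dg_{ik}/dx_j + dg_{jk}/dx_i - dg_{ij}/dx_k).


For a diagonal metric, Gamma^k_{ij} = (1/2) g^{kk} (dg_{ik}/dx_j + dg_{jk}/dx_i - dg_{ij}/dx_k).
The metric is diagonal, so g_{ab} = 0 for a != b.
At the given point: g_{11} = 81, g_{22} = 3, g_{33} = 45
g^{33} = 1/45
dg_{33}/dx_3 = dg_{33}/dx_3 = 30
dg_{33}/dx_3 = dg_{33}/dx_3 = 30
dg_{33}/dx_3 = dg_{33}/dx_3 = 30
Numerator = 30 + 30 - 30 = 30
Gamma^3_{33} = 30 / (2 * 45) = 1/3

1/3


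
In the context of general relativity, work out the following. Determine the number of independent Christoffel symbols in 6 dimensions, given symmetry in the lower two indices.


Christoffel symbols Gamma^k_{ij} are symmetric in i,j, so there are d * d(d+1)/2 independent symbols.
d = 6
d(d+1)/2 = 6 * 7 / 2 = 21
Total = 6 * 21 = 126

126


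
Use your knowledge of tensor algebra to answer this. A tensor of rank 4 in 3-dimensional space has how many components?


The number of components of a rank-r tensor in d dimensions is d^r.
Here d = 3 and r = 4.
3^4 = 81

81


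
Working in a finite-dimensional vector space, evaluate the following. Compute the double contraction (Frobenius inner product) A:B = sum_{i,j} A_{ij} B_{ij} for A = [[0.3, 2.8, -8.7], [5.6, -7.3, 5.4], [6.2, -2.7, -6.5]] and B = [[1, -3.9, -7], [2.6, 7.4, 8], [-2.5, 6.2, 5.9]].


A:B = sum over all i,j of A_{ij} * B_{ij}.
Row 1: 0.3*1=0.3, 2.8*-3.9=-10.92, -8.7*-7=60.9 => row sum = 50.28
Row 2: 5.6*2.6=14.56, -7.3*7.4=-54.02, 5.4*8=43.2 => row sum = 3.74
Row 3: 6.2*-2.5=-15.5, -2.7*6.2=-16.74, -6.5*5.9=-38.35 => row sum = -70.59
Total = 50.28 + 3.74 + -70.59 = -16.57

-16.57


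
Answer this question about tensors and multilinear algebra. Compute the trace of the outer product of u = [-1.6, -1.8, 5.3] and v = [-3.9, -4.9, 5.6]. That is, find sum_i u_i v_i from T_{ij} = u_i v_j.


The outer product gives T_{ij} = u_i v_j.
The trace (contraction) is Tr(T) = sum_i T_{ii} = sum_i u_i v_i.
Diagonal entries:
T_{11} = u_1 * v_1 = -1.6 * -3.9 = 6.24
T_{22} = u_2 * v_2 = -1.8 * -4.9 = 8.82
T_{33} = u_3 * v_3 = 5.3 * 5.6 = 29.68
Tr(T) = 6.24 + 8.82 + 29.68 = 44.74

44.74


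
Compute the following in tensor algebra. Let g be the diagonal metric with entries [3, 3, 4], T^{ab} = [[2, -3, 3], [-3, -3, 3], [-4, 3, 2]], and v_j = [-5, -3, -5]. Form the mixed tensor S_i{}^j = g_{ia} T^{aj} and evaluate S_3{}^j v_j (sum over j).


Step 1: lower the first index. For a diagonal metric, g_{ia} T^{aj} = g_{ii} T^{ij} (no sum on i).
g_{33} = 4
S_3{}^1 = 4 * T^{31} = 4 * -4 = -16
S_3{}^2 = 4 * T^{32} = 4 * 3 = 12
S_3{}^3 = 4 * T^{33} = 4 * 2 = 8
Step 2: contract S_3{}^j with v_j.
S_3{}^1 * v_1 = -16 * -5 = 80
S_3{}^2 * v_2 = 12 * -3 = -36
S_3{}^3 * v_3 = 8 * -5 = -40
Result = 80 + -36 + -40 = 4

4


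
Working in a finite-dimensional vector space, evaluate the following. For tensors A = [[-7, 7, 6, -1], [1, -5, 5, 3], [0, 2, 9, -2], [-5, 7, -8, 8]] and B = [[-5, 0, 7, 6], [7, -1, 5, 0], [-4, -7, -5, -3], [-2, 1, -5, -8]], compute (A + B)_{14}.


Tensor addition is component-wise: (A + B)_{ij} = A_{ij} + B_{ij}.
A_{14} = -1
B_{14} = 6
(A + B)_{14} = -1 + 6 = 5

5


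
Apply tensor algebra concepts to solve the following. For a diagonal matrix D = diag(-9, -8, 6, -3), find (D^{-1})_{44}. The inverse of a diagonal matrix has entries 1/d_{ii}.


For a diagonal matrix, the inverse has entries (D^{-1})_{ii} = 1/d_{ii}.
The diagonal entries are: d_{11} = -9, d_{22} = -8, d_{33} = 6, d_{44} = -3
We need (D^{-1})_{44} = 1/d_{44} = 1/-3 = -1/3

-1/3


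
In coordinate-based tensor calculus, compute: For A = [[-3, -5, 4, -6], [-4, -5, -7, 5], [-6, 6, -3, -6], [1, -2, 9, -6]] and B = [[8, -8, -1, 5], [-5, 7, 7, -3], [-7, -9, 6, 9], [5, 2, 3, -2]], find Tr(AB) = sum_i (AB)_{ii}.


Tr(AB) = sum_i (AB)_{ii} where (AB)_{ii} = sum_k A_{ik} B_{ki}.
(AB)_{11} = -3*8 + -5*-5 + 4*-7 + -6*5 = -57
(AB)_{22} = -4*-8 + -5*7 + -7*-9 + 5*2 = 70
(AB)_{33} = -6*-1 + 6*7 + -3*6 + -6*3 = 12
(AB)_{44} = 1*5 + -2*-3 + 9*9 + -6*-2 = 104
Tr(AB) = -57 + 70 + 12 + 104 = 129

129


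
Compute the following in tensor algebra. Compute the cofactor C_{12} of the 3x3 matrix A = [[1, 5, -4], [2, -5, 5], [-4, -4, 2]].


To find cofactor C_{12}, delete row 1 and column 2.
The resulting 2x2 submatrix is: [[2, 5], [-4, 2]]
Minor M_{12} = 2*2 - 5*-4
  = 4 - -20 = 24
Sign = (-1)^(1+2) = (-1)^3 = -1
Cofactor C_{12} = -1 * 24 = -24

-24


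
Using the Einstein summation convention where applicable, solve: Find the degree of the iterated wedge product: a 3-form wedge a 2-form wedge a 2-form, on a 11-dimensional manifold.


The degree of a wedge product is the sum of the degrees of the individual forms.
Degrees: 3, 2, 2
Total degree = 3 + 2 + 2 = 7

7


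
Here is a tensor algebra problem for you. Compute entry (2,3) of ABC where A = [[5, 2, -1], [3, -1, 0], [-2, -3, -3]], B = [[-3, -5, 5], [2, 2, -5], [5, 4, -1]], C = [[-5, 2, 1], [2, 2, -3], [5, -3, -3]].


(ABC)_{23} = sum_m (AB)_{2m} C_{m3}. First compute row 2 of AB.
(AB)_{21} = 3*-3 + -1*2 + 0*5 = -11
(AB)_{22} = 3*-5 + -1*2 + 0*4 = -17
(AB)_{23} = 3*5 + -1*-5 + 0*-1 = 20
Now contract with column 3 of C:
(AB)_{21} * C_{13} = -11 * 1 = -11
(AB)_{22} * C_{23} = -17 * -3 = 51
(AB)_{23} * C_{33} = 20 * -3 = -60
(ABC)_{23} = -11 + 51 + -60 = -20

-20


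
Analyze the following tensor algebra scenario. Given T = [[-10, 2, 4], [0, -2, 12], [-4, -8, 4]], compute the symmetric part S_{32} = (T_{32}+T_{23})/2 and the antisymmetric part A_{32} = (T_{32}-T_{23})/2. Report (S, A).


T_{32} = -8
T_{23} = 12
S_{32} = (-8 + 12)/2 = 4/2 = 2
A_{32} = (-8 - 12)/2 = -20/2 = -10
Check: S + A = 2 + -10 = -8 = T_{32}.

(2, -10)


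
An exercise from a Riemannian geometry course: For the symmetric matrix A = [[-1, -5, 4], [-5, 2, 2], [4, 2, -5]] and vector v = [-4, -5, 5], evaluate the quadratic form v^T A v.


First compute Av:
(Av)_1 = -1*-4 + -5*-5 + 4*5 = 49
(Av)_2 = -5*-4 + 2*-5 + 2*5 = 20
(Av)_3 = 4*-4 + 2*-5 + -5*5 = -51
Av = [49, 20, -51]
Then v^T (Av) = -4*49 + -5*20 + 5*-51
= -196 + -100 + -255 = -551

-551


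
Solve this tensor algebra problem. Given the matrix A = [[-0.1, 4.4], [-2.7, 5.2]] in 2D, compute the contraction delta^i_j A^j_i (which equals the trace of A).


The contraction (trace) of a rank-2 tensor is the sum of its diagonal elements.
Diagonal entries: A[1,1] = -0.1, A[2,2] = 5.2
Tr(A) = -0.1 + 5.2 = 5.1

5.1


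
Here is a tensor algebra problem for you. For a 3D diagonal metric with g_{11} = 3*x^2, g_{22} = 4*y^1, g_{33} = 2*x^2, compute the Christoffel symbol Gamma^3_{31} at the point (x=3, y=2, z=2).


For a diagonal metric, Gamma^k_{ij} = (1/2) g^{kk} (dg_{ik}/dx_j + dg_{jk}/dx_i - dg_{ij}/dx_k).
The metric is diagonal, so g_{ab} = 0 for a != b.
At the given point: g_{11} = 27, g_{22} = 8, g_{33} = 18
g^{33} = 1/18
dg_{33}/dx_1 = dg_{33}/dx_1 = 12
dg_{13}/dx_3 = 0 (off-diagonal)
dg_{31}/dx_3 = 0 (off-diagonal)
Numerator = 12 + 0 - 0 = 12
Gamma^3_{31} = 12 / (2 * 18) = 1/3

1/3


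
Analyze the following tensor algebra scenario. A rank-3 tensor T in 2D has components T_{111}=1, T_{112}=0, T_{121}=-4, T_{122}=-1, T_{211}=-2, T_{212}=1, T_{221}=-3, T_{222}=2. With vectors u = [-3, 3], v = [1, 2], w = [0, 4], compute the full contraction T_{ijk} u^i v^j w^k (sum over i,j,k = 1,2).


S = sum over i,j,k of T_{ijk} u_i v_j w_k. Expanding all 8 terms:
T_{111}*u_1*v_1*w_1 = 1*-3*1*0 = 0  (running total: 0)
T_{112}*u_1*v_1*w_2 = 0*-3*1*4 = 0  (running total: 0)
T_{121}*u_1*v_2*w_1 = -4*-3*2*0 = 0  (running total: 0)
T_{122}*u_1*v_2*w_2 = -1*-3*2*4 = 24  (running total: 24)
T_{211}*u_2*v_1*w_1 = -2*3*1*0 = 0  (running total: 24)
T_{212}*u_2*v_1*w_2 = 1*3*1*4 = 12  (running total: 36)
T_{221}*u_2*v_2*w_1 = -3*3*2*0 = 0  (running total: 36)
T_{222}*u_2*v_2*w_2 = 2*3*2*4 = 48  (running total: 84)
S = 84

84


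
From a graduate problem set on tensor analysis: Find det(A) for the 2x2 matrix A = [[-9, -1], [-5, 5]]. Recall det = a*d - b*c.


For a 2x2 matrix [[a, b], [c, d]], det = a*d - b*c.
a = -9, b = -1, c = -5, d = 5
a*d = -9 * 5 = -45
b*c = -1 * -5 = 5
det = -45 - 5 = -50

-50


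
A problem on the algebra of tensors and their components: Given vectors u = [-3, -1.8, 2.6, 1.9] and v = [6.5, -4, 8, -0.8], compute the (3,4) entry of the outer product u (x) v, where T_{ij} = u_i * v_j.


The outer product entry T_{ij} = u_i * v_j.
We need i=3, j=4.
u_3 = 2.6, v_4 = -0.8
T_{3,4} = 2.6 * -0.8 = -2.08

-2.08


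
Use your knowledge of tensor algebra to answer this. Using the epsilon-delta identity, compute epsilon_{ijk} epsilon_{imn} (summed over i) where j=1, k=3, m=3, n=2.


Using the identity: epsilon_{ijk} epsilon_{imn} = delta_{jm} delta_{kn} - delta_{jn} delta_{km}.
delta_{13} = 0
delta_{32} = 0
delta_{12} = 0
delta_{33} = 1
Result = 0 * 0 - 0 * 1 = 0 - 0 = 0

0


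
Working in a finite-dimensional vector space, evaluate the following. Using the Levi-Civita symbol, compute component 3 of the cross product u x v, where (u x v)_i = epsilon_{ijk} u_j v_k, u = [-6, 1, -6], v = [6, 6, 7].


(u x v)_3 = sum_{j,k} epsilon_{3jk} u_j v_k. Only permutations of (1,2,3) contribute; the two non-zero terms are:
eps_{312} u_1 v_2 = 1 * -6 * 6 = -36
eps_{321} u_2 v_1 = -1 * 1 * 6 = -6
(u x v)_3 = -42

-42


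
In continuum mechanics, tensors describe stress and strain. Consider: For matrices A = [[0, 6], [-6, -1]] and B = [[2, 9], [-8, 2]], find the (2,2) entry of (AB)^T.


(AB)^T_{ij} = (AB)_{ji} = sum_k A_{jk} B_{ki}.
For i=2, j=2 we need (AB)_{22}:
A_{21} * B_{12} = -6 * 9 = -54
A_{22} * B_{22} = -1 * 2 = -2
Sum = -54 + -2 = -56

-56


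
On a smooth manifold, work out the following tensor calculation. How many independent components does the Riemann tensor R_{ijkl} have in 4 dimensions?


The Riemann tensor in d dimensions has d^2(d^2 - 1)/12 independent components.
d = 4, so d^2 = 16
d^2 - 1 = 15
d^2(d^2 - 1) = 16 * 15 = 240
Divide by 12: 240 / 12 = 20

20


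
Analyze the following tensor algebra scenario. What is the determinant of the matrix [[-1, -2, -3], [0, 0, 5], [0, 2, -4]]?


Expanding along the first row, det(A) = a11*M_11 - a12*M_12 + a13*M_13, where M_1j is the (1,j) minor.
Minor M_11 = 0*-4 - 5*2 = -10
Minor M_12 = 0*-4 - 5*0 = 0
Minor M_13 = 0*2 - 0*0 = 0
det = -1*(-10) - -2*(0) + -3*(0)
    = 10 - 0 + 0
    = 10

10


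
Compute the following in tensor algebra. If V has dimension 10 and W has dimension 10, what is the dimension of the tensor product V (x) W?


The dimension of a tensor product is the product of dimensions.
dim(V) = 10, dim(W) = 10
dim(V (x) W) = 10 * 10 = 100

100


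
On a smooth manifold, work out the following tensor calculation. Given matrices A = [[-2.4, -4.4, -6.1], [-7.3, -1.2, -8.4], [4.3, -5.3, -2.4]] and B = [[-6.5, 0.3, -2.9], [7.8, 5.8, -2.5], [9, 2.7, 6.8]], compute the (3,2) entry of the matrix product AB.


(AB)_{ij} = sum_k A_{ik} B_{kj}.
For i=3, j=2:
A_{31} * B_{12} = 4.3 * 0.3 = 1.29
A_{32} * B_{22} = -5.3 * 5.8 = -30.74
A_{33} * B_{32} = -2.4 * 2.7 = -6.48
Sum = 1.29 + -30.74 + -6.48 = -35.93

-35.93


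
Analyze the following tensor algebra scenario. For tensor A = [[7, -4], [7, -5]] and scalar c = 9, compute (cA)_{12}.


Scalar multiplication: (cA)_{ij} = c * A_{ij}.
c = 9
A_{12} = -4
(cA)_{12} = 9 * -4 = -36

-36


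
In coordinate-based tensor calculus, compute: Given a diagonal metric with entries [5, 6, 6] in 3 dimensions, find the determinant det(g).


For a diagonal metric, the determinant is the product of diagonal entries.
Diagonal entries: 5, 6, 6
det(g) = 5 * 6 * 6 = 180

180


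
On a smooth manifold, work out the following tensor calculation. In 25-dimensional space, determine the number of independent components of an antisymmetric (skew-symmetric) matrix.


An antisymmetric rank-2 tensor satisfies A_{ij} = -A_{ji}, so diagonal entries are zero.
The independent components are the upper-triangular entries: C(n, 2) = n(n-1)/2.
n = 25
C(25, 2) = 25 * 24 / 2 = 600 / 2 = 300

300


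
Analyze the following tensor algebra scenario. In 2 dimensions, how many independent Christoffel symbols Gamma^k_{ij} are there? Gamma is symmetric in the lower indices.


Christoffel symbols Gamma^k_{ij} are symmetric in i,j, so there are d * d(d+1)/2 independent symbols.
d = 2
d(d+1)/2 = 2 * 3 / 2 = 3
Total = 2 * 3 = 6

6


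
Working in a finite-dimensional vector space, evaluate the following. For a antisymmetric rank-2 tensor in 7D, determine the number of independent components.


A antisymmetric rank-2 tensor in d dimensions has d(d-1)/2 independent components.
d = 7
d(d-1)/2 = 7 * 6 / 2 = 42 / 2 = 21

21


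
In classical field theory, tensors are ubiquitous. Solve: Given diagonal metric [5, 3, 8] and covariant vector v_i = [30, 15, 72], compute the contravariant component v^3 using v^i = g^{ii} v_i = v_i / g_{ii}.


To raise an index with a diagonal metric: v^i = v_i / g_{ii}.
For index 3: v_3 = 72, g_{33} = 8
v^3 = 72 / 8 = 9

9


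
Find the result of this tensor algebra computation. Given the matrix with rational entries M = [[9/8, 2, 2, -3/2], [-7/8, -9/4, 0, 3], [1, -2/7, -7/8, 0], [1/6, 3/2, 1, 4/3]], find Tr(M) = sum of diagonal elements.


The trace is the sum of diagonal entries.
Diagonal: M[1,1] = 9/8, M[2,2] = -9/4, M[3,3] = -7/8, M[4,4] = 4/3
Tr(M) = 9/8 + -9/4 + -7/8 + 4/3
Computing step by step:
After adding M[1,1]: 9/8
After adding M[2,2]: -9/8
After adding M[3,3]: -2
After adding M[4,4]: -2/3
Tr(M) = -2/3

-2/3


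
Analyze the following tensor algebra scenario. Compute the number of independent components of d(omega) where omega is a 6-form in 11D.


The exterior derivative of a p-form is a (p+1)-form.
Its number of independent components is C(n, p+1).
n = 11, p+1 = 7
C(11, 7) = 330

330


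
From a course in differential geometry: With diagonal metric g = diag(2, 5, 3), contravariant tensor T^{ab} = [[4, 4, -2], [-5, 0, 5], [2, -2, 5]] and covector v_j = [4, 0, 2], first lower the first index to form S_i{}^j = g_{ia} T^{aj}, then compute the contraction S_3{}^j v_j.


Step 1: lower the first index. For a diagonal metric, g_{ia} T^{aj} = g_{ii} T^{ij} (no sum on i).
g_{33} = 3
S_3{}^1 = 3 * T^{31} = 3 * 2 = 6
S_3{}^2 = 3 * T^{32} = 3 * -2 = -6
S_3{}^3 = 3 * T^{33} = 3 * 5 = 15
Step 2: contract S_3{}^j with v_j.
S_3{}^1 * v_1 = 6 * 4 = 24
S_3{}^2 * v_2 = -6 * 0 = 0
S_3{}^3 * v_3 = 15 * 2 = 30
Result = 24 + 0 + 30 = 54

54


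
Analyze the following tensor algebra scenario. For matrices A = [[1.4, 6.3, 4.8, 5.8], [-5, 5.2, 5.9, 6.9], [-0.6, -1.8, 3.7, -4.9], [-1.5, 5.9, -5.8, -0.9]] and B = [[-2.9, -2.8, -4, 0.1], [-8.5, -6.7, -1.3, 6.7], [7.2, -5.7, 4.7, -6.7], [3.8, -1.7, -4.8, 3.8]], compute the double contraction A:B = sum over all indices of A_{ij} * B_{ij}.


A:B = sum over all i,j of A_{ij} * B_{ij}.
Row 1: 1.4*-2.9=-4.06, 6.3*-2.8=-17.64, 4.8*-4=-19.2, 5.8*0.1=0.58 => row sum = -40.32
Row 2: -5*-8.5=42.5, 5.2*-6.7=-34.84, 5.9*-1.3=-7.67, 6.9*6.7=46.23 => row sum = 46.22
Row 3: -0.6*7.2=-4.32, -1.8*-5.7=10.26, 3.7*4.7=17.39, -4.9*-6.7=32.83 => row sum = 56.16
Row 4: -1.5*3.8=-5.7, 5.9*-1.7=-10.03, -5.8*-4.8=27.84, -0.9*3.8=-3.42 => row sum = 8.69
Total = -40.32 + 46.22 + 56.16 + 8.69 = 70.75

70.75


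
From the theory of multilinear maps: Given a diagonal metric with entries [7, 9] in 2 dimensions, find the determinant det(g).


For a diagonal metric, the determinant is the product of diagonal entries.
Diagonal entries: 7, 9
det(g) = 7 * 9 = 63

63


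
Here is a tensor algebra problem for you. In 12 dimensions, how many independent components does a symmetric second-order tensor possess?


A symmetric rank-2 tensor in d dimensions has d(d+1)/2 independent components.
d = 12
d(d+1)/2 = 12 * 13 / 2 = 156 / 2 = 78

78


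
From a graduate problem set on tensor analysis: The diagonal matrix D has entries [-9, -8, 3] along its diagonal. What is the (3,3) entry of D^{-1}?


For a diagonal matrix, the inverse has entries (D^{-1})_{ii} = 1/d_{ii}.
The diagonal entries are: d_{11} = -9, d_{22} = -8, d_{33} = 3
We need (D^{-1})_{33} = 1/d_{33} = 1/3 = 1/3

1/3


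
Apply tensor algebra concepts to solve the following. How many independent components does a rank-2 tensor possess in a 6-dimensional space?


The number of components of a rank-r tensor in d dimensions is d^r.
Here d = 6 and r = 2.
6^2 = 36

36


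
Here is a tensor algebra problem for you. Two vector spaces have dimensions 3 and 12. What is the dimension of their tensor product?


The dimension of a tensor product is the product of dimensions.
dim(V) = 3, dim(W) = 12
dim(V (x) W) = 3 * 12 = 36

36


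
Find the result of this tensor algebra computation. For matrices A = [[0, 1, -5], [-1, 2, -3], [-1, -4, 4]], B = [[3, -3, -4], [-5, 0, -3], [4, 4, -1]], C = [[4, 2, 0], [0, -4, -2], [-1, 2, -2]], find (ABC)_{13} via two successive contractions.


(ABC)_{13} = sum_m (AB)_{1m} C_{m3}. First compute row 1 of AB.
(AB)_{11} = 0*3 + 1*-5 + -5*4 = -25
(AB)_{12} = 0*-3 + 1*0 + -5*4 = -20
(AB)_{13} = 0*-4 + 1*-3 + -5*-1 = 2
Now contract with column 3 of C:
(AB)_{11} * C_{13} = -25 * 0 = 0
(AB)_{12} * C_{23} = -20 * -2 = 40
(AB)_{13} * C_{33} = 2 * -2 = -4
(ABC)_{13} = 0 + 40 + -4 = 36

36


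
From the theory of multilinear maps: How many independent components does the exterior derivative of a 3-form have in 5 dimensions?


The exterior derivative of a p-form is a (p+1)-form.
Its number of independent components is C(n, p+1).
n = 5, p+1 = 4
C(5, 4) = 5

5


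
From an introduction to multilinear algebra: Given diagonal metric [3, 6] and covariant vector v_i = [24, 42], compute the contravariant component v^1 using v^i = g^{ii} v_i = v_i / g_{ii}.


To raise an index with a diagonal metric: v^i = v_i / g_{ii}.
For index 1: v_1 = 24, g_{11} = 3
v^1 = 24 / 3 = 8

8


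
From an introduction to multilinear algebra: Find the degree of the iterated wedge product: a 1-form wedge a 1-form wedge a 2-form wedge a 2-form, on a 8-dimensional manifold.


The degree of a wedge product is the sum of the degrees of the individual forms.
Degrees: 1, 1, 2, 2
Total degree = 1 + 1 + 2 + 2 = 6

6


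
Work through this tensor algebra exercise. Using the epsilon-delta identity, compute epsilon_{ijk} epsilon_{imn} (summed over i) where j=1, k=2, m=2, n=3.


Using the identity: epsilon_{ijk} epsilon_{imn} = delta_{jm} delta_{kn} - delta_{jn} delta_{km}.
delta_{12} = 0
delta_{23} = 0
delta_{13} = 0
delta_{22} = 1
Result = 0 * 0 - 0 * 1 = 0 - 0 = 0

0


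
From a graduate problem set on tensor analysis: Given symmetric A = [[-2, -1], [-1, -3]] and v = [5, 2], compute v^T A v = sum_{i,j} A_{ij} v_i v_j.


First compute Av:
(Av)_1 = -2*5 + -1*2 = -12
(Av)_2 = -1*5 + -3*2 = -11
Av = [-12, -11]
Then v^T (Av) = 5*-12 + 2*-11
= -60 + -22 = -82

-82


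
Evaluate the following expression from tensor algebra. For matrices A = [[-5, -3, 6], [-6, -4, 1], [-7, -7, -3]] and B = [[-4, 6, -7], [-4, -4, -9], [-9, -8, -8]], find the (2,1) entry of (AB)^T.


(AB)^T_{ij} = (AB)_{ji} = sum_k A_{jk} B_{ki}.
For i=2, j=1 we need (AB)_{12}:
A_{11} * B_{12} = -5 * 6 = -30
A_{12} * B_{22} = -3 * -4 = 12
A_{13} * B_{32} = 6 * -8 = -48
Sum = -30 + 12 + -48 = -66

-66


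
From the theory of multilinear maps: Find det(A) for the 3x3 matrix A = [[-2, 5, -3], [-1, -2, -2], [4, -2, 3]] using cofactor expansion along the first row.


Expanding along the first row, det(A) = a11*M_11 - a12*M_12 + a13*M_13, where M_1j is the (1,j) minor.
Minor M_11 = -2*3 - -2*-2 = -10
Minor M_12 = -1*3 - -2*4 = 5
Minor M_13 = -1*-2 - -2*4 = 10
det = -2*(-10) - 5*(5) + -3*(10)
    = 20 - 25 + -30
    = -35

-35


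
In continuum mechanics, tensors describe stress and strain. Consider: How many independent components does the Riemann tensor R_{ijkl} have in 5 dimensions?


The Riemann tensor in d dimensions has d^2(d^2 - 1)/12 independent components.
d = 5, so d^2 = 25
d^2 - 1 = 24
d^2(d^2 - 1) = 25 * 24 = 600
Divide by 12: 600 / 12 = 50

50


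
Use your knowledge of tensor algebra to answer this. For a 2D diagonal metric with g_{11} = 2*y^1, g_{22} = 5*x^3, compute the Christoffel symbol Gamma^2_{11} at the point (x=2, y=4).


For a diagonal metric, Gamma^k_{ij} = (1/2) g^{kk} (dg_{ik}/dx_j + dg_{jk}/dx_i - dg_{ij}/dx_k).
The metric is diagonal, so g_{ab} = 0 for a != b.
At the given point: g_{11} = 8, g_{22} = 40
g^{22} = 1/40
dg_{12}/dx_1 = 0 (off-diagonal)
dg_{12}/dx_1 = 0 (off-diagonal)
dg_{11}/dx_2 = dg_{11}/dx_2 = 2
Numerator = 0 + 0 - 2 = -2
Gamma^2_{11} = -2 / (2 * 40) = -1/40

-1/40


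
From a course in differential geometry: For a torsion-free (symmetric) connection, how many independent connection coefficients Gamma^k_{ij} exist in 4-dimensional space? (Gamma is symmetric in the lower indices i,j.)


Christoffel symbols Gamma^k_{ij} are symmetric in i,j, so there are d * d(d+1)/2 independent symbols.
d = 4
d(d+1)/2 = 4 * 5 / 2 = 10
Total = 4 * 10 = 40

40


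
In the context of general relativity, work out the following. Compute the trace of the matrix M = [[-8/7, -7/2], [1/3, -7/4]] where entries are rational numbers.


The trace is the sum of diagonal entries.
Diagonal: M[1,1] = -8/7, M[2,2] = -7/4
Tr(M) = -8/7 + -7/4
Computing step by step:
After adding M[1,1]: -8/7
After adding M[2,2]: -81/28
Tr(M) = -81/28

-81/28


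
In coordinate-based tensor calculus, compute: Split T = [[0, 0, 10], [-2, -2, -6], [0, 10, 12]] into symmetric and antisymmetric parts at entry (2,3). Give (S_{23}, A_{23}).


T_{23} = -6
T_{32} = 10
S_{23} = (-6 + 10)/2 = 4/2 = 2
A_{23} = (-6 - 10)/2 = -16/2 = -8
Check: S + A = 2 + -8 = -6 = T_{23}.

(2, -8)


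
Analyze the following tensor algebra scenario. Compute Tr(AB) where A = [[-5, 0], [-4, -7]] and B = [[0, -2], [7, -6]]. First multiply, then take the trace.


Tr(AB) = sum_i (AB)_{ii} where (AB)_{ii} = sum_k A_{ik} B_{ki}.
(AB)_{11} = -5*0 + 0*7 = 0
(AB)_{22} = -4*-2 + -7*-6 = 50
Tr(AB) = 0 + 50 = 50

50


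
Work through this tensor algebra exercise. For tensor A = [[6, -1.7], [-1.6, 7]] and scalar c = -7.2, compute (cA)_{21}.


Scalar multiplication: (cA)_{ij} = c * A_{ij}.
c = -7.2
A_{21} = -1.6
(cA)_{21} = -7.2 * -1.6 = 11.52

11.52


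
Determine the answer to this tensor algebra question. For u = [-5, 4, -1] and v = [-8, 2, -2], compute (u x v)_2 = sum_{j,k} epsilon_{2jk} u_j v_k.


(u x v)_2 = sum_{j,k} epsilon_{2jk} u_j v_k. Only permutations of (1,2,3) contribute; the two non-zero terms are:
eps_{213} u_1 v_3 = -1 * -5 * -2 = -10
eps_{231} u_3 v_1 = 1 * -1 * -8 = 8
(u x v)_2 = -2

-2


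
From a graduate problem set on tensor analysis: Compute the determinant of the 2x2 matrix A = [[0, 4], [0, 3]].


For a 2x2 matrix [[a, b], [c, d]], det = a*d - b*c.
a = 0, b = 4, c = 0, d = 3
a*d = 0 * 3 = 0
b*c = 4 * 0 = 0
det = 0 - 0 = 0

0


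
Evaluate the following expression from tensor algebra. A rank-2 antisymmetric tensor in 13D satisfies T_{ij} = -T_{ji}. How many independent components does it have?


An antisymmetric rank-2 tensor satisfies A_{ij} = -A_{ji}, so diagonal entries are zero.
The independent components are the upper-triangular entries: C(n, 2) = n(n-1)/2.
n = 13
C(13, 2) = 13 * 12 / 2 = 156 / 2 = 78

78


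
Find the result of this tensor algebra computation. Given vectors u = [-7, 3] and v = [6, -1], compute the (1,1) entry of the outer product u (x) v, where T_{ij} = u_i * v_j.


The outer product entry T_{ij} = u_i * v_j.
We need i=1, j=1.
u_1 = -7, v_1 = 6
T_{1,1} = -7 * 6 = -42

-42


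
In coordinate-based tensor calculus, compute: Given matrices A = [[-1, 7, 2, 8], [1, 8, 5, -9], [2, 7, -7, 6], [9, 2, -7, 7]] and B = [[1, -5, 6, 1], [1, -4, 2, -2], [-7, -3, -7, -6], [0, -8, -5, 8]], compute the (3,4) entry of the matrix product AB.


(AB)_{ij} = sum_k A_{ik} B_{kj}.
For i=3, j=4:
A_{31} * B_{14} = 2 * 1 = 2
A_{32} * B_{24} = 7 * -2 = -14
A_{33} * B_{34} = -7 * -6 = 42
A_{34} * B_{44} = 6 * 8 = 48
Sum = 2 + -14 + 42 + 48 = 78

78


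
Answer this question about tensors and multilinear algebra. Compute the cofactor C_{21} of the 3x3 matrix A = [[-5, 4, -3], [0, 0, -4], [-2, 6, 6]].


To find cofactor C_{21}, delete row 2 and column 1.
The resulting 2x2 submatrix is: [[4, -3], [6, 6]]
Minor M_{21} = 4*6 - -3*6
  = 24 - -18 = 42
Sign = (-1)^(2+1) = (-1)^3 = -1
Cofactor C_{21} = -1 * 42 = -42

-42


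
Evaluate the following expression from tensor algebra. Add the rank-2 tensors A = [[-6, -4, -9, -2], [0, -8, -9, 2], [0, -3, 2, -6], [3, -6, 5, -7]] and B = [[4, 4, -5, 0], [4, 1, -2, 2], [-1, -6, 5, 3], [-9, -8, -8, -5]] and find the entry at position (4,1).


Tensor addition is component-wise: (A + B)_{ij} = A_{ij} + B_{ij}.
A_{41} = 3
B_{41} = -9
(A + B)_{41} = 3 + -9 = -6

-6


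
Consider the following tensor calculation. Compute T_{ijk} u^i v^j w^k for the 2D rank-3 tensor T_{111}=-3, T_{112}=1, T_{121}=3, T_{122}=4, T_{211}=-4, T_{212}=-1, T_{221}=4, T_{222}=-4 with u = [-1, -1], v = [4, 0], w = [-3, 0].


S = sum over i,j,k of T_{ijk} u_i v_j w_k. Expanding all 8 terms:
T_{111}*u_1*v_1*w_1 = -3*-1*4*-3 = -36  (running total: -36)
T_{112}*u_1*v_1*w_2 = 1*-1*4*0 = 0  (running total: -36)
T_{121}*u_1*v_2*w_1 = 3*-1*0*-3 = 0  (running total: -36)
T_{122}*u_1*v_2*w_2 = 4*-1*0*0 = 0  (running total: -36)
T_{211}*u_2*v_1*w_1 = -4*-1*4*-3 = -48  (running total: -84)
T_{212}*u_2*v_1*w_2 = -1*-1*4*0 = 0  (running total: -84)
T_{221}*u_2*v_2*w_1 = 4*-1*0*-3 = 0  (running total: -84)
T_{222}*u_2*v_2*w_2 = -4*-1*0*0 = 0  (running total: -84)
S = -84

-84


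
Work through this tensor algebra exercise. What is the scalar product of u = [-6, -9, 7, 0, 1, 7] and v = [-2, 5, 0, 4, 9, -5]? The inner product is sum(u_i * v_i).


The inner product u . v = sum of u_i * v_i.
Term-by-term: -6 * -2, -9 * 5, 7 * 0, 0 * 4, 1 * 9, 7 * -5
Products: 12, -45, 0, 0, 9, -35
Sum = 12 + -45 + 0 + 0 + 9 + -35 = -59

-59


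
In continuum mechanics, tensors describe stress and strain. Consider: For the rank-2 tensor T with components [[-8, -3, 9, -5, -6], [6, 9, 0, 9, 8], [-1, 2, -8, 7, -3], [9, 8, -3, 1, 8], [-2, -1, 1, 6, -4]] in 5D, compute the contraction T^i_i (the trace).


The contraction (trace) of a rank-2 tensor is the sum of its diagonal elements.
Diagonal entries: A[1,1] = -8, A[2,2] = 9, A[3,3] = -8, A[4,4] = 1, A[5,5] = -4
Tr(A) = -8 + 9 + -8 + 1 + -4 = -10

-10


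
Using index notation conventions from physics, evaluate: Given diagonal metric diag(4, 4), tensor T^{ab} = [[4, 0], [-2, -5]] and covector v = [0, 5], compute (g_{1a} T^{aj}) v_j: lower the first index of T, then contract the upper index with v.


Step 1: lower the first index. For a diagonal metric, g_{ia} T^{aj} = g_{ii} T^{ij} (no sum on i).
g_{11} = 4
S_1{}^1 = 4 * T^{11} = 4 * 4 = 16
S_1{}^2 = 4 * T^{12} = 4 * 0 = 0
Step 2: contract S_1{}^j with v_j.
S_1{}^1 * v_1 = 16 * 0 = 0
S_1{}^2 * v_2 = 0 * 5 = 0
Result = 0 + 0 = 0

0


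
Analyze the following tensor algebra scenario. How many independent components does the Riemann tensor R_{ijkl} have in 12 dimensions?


The Riemann tensor in d dimensions has d^2(d^2 - 1)/12 independent components.
d = 12, so d^2 = 144
d^2 - 1 = 143
d^2(d^2 - 1) = 144 * 143 = 20592
Divide by 12: 20592 / 12 = 1716

1716


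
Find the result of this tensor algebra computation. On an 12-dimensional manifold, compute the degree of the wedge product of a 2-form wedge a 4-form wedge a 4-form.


The degree of a wedge product is the sum of the degrees of the individual forms.
Degrees: 2, 4, 4
Total degree = 2 + 4 + 4 = 10

10


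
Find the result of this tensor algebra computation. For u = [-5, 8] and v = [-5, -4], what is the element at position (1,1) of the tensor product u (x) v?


The outer product entry T_{ij} = u_i * v_j.
We need i=1, j=1.
u_1 = -5, v_1 = -5
T_{1,1} = -5 * -5 = 25

25


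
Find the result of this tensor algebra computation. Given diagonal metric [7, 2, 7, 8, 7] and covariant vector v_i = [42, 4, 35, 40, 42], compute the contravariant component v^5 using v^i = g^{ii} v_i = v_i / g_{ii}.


To raise an index with a diagonal metric: v^i = v_i / g_{ii}.
For index 5: v_5 = 42, g_{55} = 7
v^5 = 42 / 7 = 6

6


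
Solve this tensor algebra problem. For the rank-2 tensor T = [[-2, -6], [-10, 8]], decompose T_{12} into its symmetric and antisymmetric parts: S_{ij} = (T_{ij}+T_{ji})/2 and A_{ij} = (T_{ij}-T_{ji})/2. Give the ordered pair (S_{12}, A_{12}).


T_{12} = -6
T_{21} = -10
S_{12} = (-6 + -10)/2 = -16/2 = -8
A_{12} = (-6 - -10)/2 = 4/2 = 2
Check: S + A = -8 + 2 = -6 = T_{12}.

(-8, 2)


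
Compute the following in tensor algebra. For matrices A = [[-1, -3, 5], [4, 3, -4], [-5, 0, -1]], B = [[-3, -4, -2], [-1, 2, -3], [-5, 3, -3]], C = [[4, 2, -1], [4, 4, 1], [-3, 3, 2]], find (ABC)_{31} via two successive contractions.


(ABC)_{31} = sum_m (AB)_{3m} C_{m1}. First compute row 3 of AB.
(AB)_{31} = -5*-3 + 0*-1 + -1*-5 = 20
(AB)_{32} = -5*-4 + 0*2 + -1*3 = 17
(AB)_{33} = -5*-2 + 0*-3 + -1*-3 = 13
Now contract with column 1 of C:
(AB)_{31} * C_{11} = 20 * 4 = 80
(AB)_{32} * C_{21} = 17 * 4 = 68
(AB)_{33} * C_{31} = 13 * -3 = -39
(ABC)_{31} = 80 + 68 + -39 = 109

109


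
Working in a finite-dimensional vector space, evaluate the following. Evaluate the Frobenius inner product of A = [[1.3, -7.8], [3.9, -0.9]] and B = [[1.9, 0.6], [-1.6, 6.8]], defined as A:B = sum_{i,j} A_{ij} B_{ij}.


A:B = sum over all i,j of A_{ij} * B_{ij}.
Row 1: 1.3*1.9=2.47, -7.8*0.6=-4.68 => row sum = -2.21
Row 2: 3.9*-1.6=-6.24, -0.9*6.8=-6.12 => row sum = -12.36
Total = -2.21 + -12.36 = -14.57

-14.57


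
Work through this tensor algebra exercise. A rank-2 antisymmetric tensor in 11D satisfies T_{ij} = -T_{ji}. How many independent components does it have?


An antisymmetric rank-2 tensor satisfies A_{ij} = -A_{ji}, so diagonal entries are zero.
The independent components are the upper-triangular entries: C(n, 2) = n(n-1)/2.
n = 11
C(11, 2) = 11 * 10 / 2 = 110 / 2 = 55

55


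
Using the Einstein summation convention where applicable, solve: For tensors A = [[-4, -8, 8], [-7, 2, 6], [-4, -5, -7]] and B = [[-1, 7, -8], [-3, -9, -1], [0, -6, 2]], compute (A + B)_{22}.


Tensor addition is component-wise: (A + B)_{ij} = A_{ij} + B_{ij}.
A_{22} = 2
B_{22} = -9
(A + B)_{22} = 2 + -9 = -7

-7


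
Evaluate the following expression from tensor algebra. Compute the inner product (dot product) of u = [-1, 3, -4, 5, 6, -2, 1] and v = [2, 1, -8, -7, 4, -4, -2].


The inner product u . v = sum of u_i * v_i.
Term-by-term: -1 * 2, 3 * 1, -4 * -8, 5 * -7, 6 * 4, -2 * -4, 1 * -2
Products: -2, 3, 32, -35, 24, 8, -2
Sum = -2 + 3 + 32 + -35 + 24 + 8 + -2 = 28

28


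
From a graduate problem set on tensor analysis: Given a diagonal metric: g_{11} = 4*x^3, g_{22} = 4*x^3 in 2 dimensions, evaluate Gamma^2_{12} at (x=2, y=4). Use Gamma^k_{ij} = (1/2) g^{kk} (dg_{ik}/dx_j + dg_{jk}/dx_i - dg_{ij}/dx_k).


For a diagonal metric, Gamma^k_{ij} = (1/2) g^{kk} (dg_{ik}/dx_j + dg_{jk}/dx_i - dg_{ij}/dx_k).
The metric is diagonal, so g_{ab} = 0 for a != b.
At the given point: g_{11} = 32, g_{22} = 32
g^{22} = 1/32
dg_{12}/dx_2 = 0 (off-diagonal)
dg_{22}/dx_1 = dg_{22}/dx_1 = 48
dg_{12}/dx_2 = 0 (off-diagonal)
Numerator = 0 + 48 - 0 = 48
Gamma^2_{12} = 48 / (2 * 32) = 3/4

3/4


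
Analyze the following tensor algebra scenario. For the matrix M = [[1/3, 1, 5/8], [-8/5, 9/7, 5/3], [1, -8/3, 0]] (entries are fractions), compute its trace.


The trace is the sum of diagonal entries.
Diagonal: M[1,1] = 1/3, M[2,2] = 9/7, M[3,3] = 0
Tr(M) = 1/3 + 9/7 + 0
Computing step by step:
After adding M[1,1]: 1/3
After adding M[2,2]: 34/21
After adding M[3,3]: 34/21
Tr(M) = 34/21

34/21


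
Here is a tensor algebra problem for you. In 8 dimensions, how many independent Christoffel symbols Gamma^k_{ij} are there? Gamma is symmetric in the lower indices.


Christoffel symbols Gamma^k_{ij} are symmetric in i,j, so there are d * d(d+1)/2 independent symbols.
d = 8
d(d+1)/2 = 8 * 9 / 2 = 36
Total = 8 * 36 = 288

288


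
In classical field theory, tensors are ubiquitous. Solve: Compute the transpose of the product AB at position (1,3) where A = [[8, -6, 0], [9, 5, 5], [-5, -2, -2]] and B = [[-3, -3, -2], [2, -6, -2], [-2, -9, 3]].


(AB)^T_{ij} = (AB)_{ji} = sum_k A_{jk} B_{ki}.
For i=1, j=3 we need (AB)_{31}:
A_{31} * B_{11} = -5 * -3 = 15
A_{32} * B_{21} = -2 * 2 = -4
A_{33} * B_{31} = -2 * -2 = 4
Sum = 15 + -4 + 4 = 15

15


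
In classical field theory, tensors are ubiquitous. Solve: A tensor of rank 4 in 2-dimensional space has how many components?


The number of components of a rank-r tensor in d dimensions is d^r.
Here d = 2 and r = 4.
2^4 = 16

16


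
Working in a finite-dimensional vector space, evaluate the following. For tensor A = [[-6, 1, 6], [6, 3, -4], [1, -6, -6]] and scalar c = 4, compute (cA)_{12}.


Scalar multiplication: (cA)_{ij} = c * A_{ij}.
c = 4
A_{12} = 1
(cA)_{12} = 4 * 1 = 4

4


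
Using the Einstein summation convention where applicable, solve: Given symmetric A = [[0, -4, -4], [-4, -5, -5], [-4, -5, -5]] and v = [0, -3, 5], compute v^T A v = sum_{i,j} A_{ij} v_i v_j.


First compute Av:
(Av)_1 = 0*0 + -4*-3 + -4*5 = -8
(Av)_2 = -4*0 + -5*-3 + -5*5 = -10
(Av)_3 = -4*0 + -5*-3 + -5*5 = -10
Av = [-8, -10, -10]
Then v^T (Av) = 0*-8 + -3*-10 + 5*-10
= 0 + 30 + -50 = -20

-20


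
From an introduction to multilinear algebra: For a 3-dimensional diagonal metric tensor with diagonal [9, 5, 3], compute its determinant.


For a diagonal metric, the determinant is the product of diagonal entries.
Diagonal entries: 9, 5, 3
det(g) = 9 * 5 * 3 = 135

135


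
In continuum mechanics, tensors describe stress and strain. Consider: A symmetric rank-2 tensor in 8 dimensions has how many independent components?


A symmetric rank-2 tensor in d dimensions has d(d+1)/2 independent components.
d = 8
d(d+1)/2 = 8 * 9 / 2 = 72 / 2 = 36

36


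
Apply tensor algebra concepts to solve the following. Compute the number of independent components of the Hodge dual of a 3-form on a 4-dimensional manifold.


The Hodge dual of a p-form on an n-dimensional manifold is an (n-p)-form.
n = 4, p = 3, so dual degree = 4 - 3 = 1
The number of components is C(n, n-p) = C(4, 1) = 4

4


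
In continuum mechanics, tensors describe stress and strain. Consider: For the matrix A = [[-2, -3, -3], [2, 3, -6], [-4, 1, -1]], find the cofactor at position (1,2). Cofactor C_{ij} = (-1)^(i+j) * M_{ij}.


To find cofactor C_{12}, delete row 1 and column 2.
The resulting 2x2 submatrix is: [[2, -6], [-4, -1]]
Minor M_{12} = 2*-1 - -6*-4
  = -2 - 24 = -26
Sign = (-1)^(1+2) = (-1)^3 = -1
Cofactor C_{12} = -1 * -26 = 26

26


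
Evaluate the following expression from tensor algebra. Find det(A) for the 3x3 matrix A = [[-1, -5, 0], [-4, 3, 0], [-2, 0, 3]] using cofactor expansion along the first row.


Expanding along the first row, det(A) = a11*M_11 - a12*M_12 + a13*M_13, where M_1j is the (1,j) minor.
Minor M_11 = 3*3 - 0*0 = 9
Minor M_12 = -4*3 - 0*-2 = -12
Minor M_13 = -4*0 - 3*-2 = 6
det = -1*(9) - -5*(-12) + 0*(6)
    = -9 - 60 + 0
    = -69

-69


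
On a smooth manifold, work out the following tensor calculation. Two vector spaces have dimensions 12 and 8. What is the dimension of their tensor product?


The dimension of a tensor product is the product of dimensions.
dim(V) = 12, dim(W) = 8
dim(V (x) W) = 12 * 8 = 96

96


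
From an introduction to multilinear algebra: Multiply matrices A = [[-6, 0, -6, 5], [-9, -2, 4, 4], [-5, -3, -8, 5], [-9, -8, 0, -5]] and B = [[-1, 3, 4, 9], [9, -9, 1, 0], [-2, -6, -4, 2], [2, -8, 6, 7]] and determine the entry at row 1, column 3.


(AB)_{ij} = sum_k A_{ik} B_{kj}.
For i=1, j=3:
A_{11} * B_{13} = -6 * 4 = -24
A_{12} * B_{23} = 0 * 1 = 0
A_{13} * B_{33} = -6 * -4 = 24
A_{14} * B_{43} = 5 * 6 = 30
Sum = -24 + 0 + 24 + 30 = 30

30


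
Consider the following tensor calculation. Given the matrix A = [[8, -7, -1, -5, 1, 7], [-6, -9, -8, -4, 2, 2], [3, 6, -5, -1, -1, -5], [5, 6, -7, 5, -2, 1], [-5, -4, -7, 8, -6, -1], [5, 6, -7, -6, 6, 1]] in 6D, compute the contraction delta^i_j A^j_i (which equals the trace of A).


The contraction (trace) of a rank-2 tensor is the sum of its diagonal elements.
Diagonal entries: A[1,1] = 8, A[2,2] = -9, A[3,3] = -5, A[4,4] = 5, A[5,5] = -6, A[6,6] = 1
Tr(A) = 8 + -9 + -5 + 5 + -6 + 1 = -6

-6


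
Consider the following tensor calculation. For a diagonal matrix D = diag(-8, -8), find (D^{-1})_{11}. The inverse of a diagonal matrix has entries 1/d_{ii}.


For a diagonal matrix, the inverse has entries (D^{-1})_{ii} = 1/d_{ii}.
The diagonal entries are: d_{11} = -8, d_{22} = -8
We need (D^{-1})_{11} = 1/d_{11} = 1/-8 = -1/8

-1/8


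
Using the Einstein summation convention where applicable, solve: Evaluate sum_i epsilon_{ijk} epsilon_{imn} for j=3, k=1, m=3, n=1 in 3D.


Using the identity: epsilon_{ijk} epsilon_{imn} = delta_{jm} delta_{kn} - delta_{jn} delta_{km}.
delta_{33} = 1
delta_{11} = 1
delta_{31} = 0
delta_{13} = 0
Result = 1 * 1 - 0 * 0 = 1 - 0 = 1

1


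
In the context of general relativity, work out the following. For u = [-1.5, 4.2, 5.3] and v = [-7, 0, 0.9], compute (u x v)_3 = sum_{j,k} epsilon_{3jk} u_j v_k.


(u x v)_3 = sum_{j,k} epsilon_{3jk} u_j v_k. Only permutations of (1,2,3) contribute; the two non-zero terms are:
eps_{312} u_1 v_2 = 1 * -1.5 * 0 = 0
eps_{321} u_2 v_1 = -1 * 4.2 * -7 = 29.4
(u x v)_3 = 29.4

29.4


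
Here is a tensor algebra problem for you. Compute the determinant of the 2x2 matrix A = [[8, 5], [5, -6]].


For a 2x2 matrix [[a, b], [c, d]], det = a*d - b*c.
a = 8, b = 5, c = 5, d = -6
a*d = 8 * -6 = -48
b*c = 5 * 5 = 25
det = -48 - 25 = -73

-73


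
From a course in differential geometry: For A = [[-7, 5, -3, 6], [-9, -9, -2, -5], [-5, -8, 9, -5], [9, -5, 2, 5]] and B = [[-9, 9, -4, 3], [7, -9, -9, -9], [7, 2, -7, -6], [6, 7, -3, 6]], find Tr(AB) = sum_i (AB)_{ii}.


Tr(AB) = sum_i (AB)_{ii} where (AB)_{ii} = sum_k A_{ik} B_{ki}.
(AB)_{11} = -7*-9 + 5*7 + -3*7 + 6*6 = 113
(AB)_{22} = -9*9 + -9*-9 + -2*2 + -5*7 = -39
(AB)_{33} = -5*-4 + -8*-9 + 9*-7 + -5*-3 = 44
(AB)_{44} = 9*3 + -5*-9 + 2*-6 + 5*6 = 90
Tr(AB) = 113 + -39 + 44 + 90 = 208

208
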